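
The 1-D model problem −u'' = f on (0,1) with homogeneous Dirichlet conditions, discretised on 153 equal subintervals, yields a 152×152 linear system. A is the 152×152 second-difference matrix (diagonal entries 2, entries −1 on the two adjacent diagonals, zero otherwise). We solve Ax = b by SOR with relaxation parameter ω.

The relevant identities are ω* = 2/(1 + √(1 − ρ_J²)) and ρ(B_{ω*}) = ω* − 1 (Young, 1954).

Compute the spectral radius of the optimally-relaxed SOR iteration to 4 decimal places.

ρ_SOR = 0.9598

[ρ_J] n=152: ρ(B_J) = cos(π/(n+1)) = cos(π/153) = 0.9998.
√(1−ρ_J²) = |sin(π/153)| = 0.02053
Young: ω* = 2/(1+√(1−ρ_J²)) = 2/(1+0.02053) = 2/1.02053 = 1.9598.
Hence ρ(B_{ω*}) = 1.9598 − 1 = 0.9598.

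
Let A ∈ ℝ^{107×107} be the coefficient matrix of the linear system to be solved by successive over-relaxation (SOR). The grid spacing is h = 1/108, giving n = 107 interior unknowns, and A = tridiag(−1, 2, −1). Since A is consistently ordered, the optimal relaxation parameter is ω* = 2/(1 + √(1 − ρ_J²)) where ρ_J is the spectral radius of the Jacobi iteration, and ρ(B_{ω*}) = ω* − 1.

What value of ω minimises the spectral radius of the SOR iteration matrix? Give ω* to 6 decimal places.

ω* = 1.943475

B_J for the 107×107 system has eigenvalues cos(kπ/108); ρ_J = cos(π/108) = 0.999577.
√(1−ρ_J²) = |sin(π/108)| = 0.0290847
ω* = 2/(1 + 0.0290847) = 2/1.0290847 = 1.943475.
ρ(B_{ω*}) = ω*−1 = 0.943475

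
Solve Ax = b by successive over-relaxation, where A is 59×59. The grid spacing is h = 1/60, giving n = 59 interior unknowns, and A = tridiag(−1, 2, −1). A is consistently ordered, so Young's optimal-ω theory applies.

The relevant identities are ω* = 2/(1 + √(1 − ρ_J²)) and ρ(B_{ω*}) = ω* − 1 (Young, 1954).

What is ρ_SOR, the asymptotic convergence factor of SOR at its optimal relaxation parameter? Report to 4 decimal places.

ρ_SOR = 0.9005

B_J for the 59×59 system has eigenvalues cos(kπ/60); ρ_J = cos(π/60) = 0.9986.
root = sin(π/60) = 0.05234  (since 1−cos² = sin²).
ω* = 2 / (1 + 0.05234) = 2 / 1.05234 ≈ 1.9005.
ρ_SOR = ω* − 1 = 1.9005 − 1 = 0.9005.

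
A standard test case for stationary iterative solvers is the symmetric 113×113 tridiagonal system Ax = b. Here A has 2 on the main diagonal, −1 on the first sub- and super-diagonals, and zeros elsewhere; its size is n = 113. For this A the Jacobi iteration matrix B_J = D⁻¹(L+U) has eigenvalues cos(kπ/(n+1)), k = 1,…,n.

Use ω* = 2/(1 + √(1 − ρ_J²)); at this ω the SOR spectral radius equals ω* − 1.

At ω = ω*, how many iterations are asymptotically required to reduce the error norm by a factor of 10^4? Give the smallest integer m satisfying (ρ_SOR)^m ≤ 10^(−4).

½·tridiag(1,0,1) at n=113: λ_k = cos(kπ/114); max |λ| at k=1 ⇒ ρ_J = cos(π/114) ≈ 0.9996203.
√(1−ρ_J²) = |sin(π/114)| = 0.0275543
[ω*] 2 ÷ (1 + 0.0275543) = 2 ÷ 1.0275543 = 1.9463692.
and ρ(B_{ω*}) = 1.9463692 − 1 = 0.9463692.
(0.9463692)^m ≤ 10^{−4}  ⇒  m·ln(0.9463692) ≤ −4·ln10  ⇒  m ≥ 167.089  ⇒  m = 168

m = 168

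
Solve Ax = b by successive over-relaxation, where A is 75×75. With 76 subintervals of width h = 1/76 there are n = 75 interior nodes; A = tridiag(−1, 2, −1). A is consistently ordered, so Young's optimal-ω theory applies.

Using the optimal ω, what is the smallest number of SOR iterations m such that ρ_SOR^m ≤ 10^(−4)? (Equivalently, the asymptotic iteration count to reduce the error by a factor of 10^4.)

n=75: λ(B_J) = 1 − λ(A)/2 = cos(kπ/76); k=1 gives ρ_J = 0.9991458.
√(1−ρ_J²) = |sin(π/76)| = 0.0413250
Young: ω* = 2/(1+√(1−ρ_J²)) = 2/(1+0.0413250) = 2/1.0413250 = 1.9206300.
ρ_SOR = ω* − 1 = 1.9206300 − 1 = 0.9206300.
m ≥ 4·ln10 / (−ln 0.9206300) = 111.374; smallest integer m = 112.

m = 112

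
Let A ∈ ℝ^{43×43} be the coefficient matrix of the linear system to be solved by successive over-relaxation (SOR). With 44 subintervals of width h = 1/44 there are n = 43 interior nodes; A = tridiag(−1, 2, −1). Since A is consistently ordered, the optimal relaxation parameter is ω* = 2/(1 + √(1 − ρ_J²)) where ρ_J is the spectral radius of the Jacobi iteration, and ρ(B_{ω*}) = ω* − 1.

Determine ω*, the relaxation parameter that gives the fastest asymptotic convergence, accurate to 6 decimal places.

spectrum of D⁻¹(L+U) = {cos(kπ/44) : 1≤k≤43}; ρ_J = cos(π/44) = 0.997452.
√(1 − cos²(π/44)) = sin(π/44) ≈ 0.0713392.
So ω* = 2/1.0713392 = 1.866822 (Young).
ρ_SOR = ω* − 1 = 1.866822 − 1 = 0.866822.

ω* = 1.866822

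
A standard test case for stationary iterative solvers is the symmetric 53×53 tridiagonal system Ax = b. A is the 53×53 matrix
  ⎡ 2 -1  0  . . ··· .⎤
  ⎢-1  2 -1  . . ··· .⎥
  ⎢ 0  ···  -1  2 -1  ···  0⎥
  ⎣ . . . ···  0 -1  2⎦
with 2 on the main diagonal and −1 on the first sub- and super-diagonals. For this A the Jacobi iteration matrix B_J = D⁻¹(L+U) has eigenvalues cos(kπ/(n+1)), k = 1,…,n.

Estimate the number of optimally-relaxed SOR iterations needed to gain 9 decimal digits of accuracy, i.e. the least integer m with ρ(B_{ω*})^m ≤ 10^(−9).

½·tridiag(1,0,1) at n=53: λ_k = cos(kπ/54); max |λ| at k=1 ⇒ ρ_J = cos(π/54) ≈ 0.9983082.
√(1−ρ_J²) simplifies to sin(π/54) = 0.0581448.
ω* = 2/(1 + 0.0581448) = 2/1.0581448 = 1.8901005.
Hence ρ(B_{ω*}) = 1.8901005 − 1 = 0.8901005.
m ≥ 9·ln10 / (−ln 0.8901005) = 178.003; smallest integer m = 179.

m = 179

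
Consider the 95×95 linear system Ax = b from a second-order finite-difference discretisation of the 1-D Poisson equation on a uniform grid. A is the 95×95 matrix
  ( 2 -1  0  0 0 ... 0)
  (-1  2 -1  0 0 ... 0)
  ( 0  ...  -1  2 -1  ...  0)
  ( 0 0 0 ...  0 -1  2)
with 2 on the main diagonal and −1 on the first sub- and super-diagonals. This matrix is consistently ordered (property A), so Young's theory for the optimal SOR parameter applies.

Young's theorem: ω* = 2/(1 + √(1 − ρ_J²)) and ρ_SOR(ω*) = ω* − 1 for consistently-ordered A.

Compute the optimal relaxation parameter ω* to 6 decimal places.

ρ_J = max_k |cos(kπ/96)| = cos(π/96) = 0.999465
√(1−ρ_J²) = |sin(π/96)| = 0.0327191
ω* = 2 / (1 + 0.0327191) = 2 / 1.0327191 ≈ 1.936635.
Hence ρ(B_{ω*}) = 1.936635 − 1 = 0.936635.

ω* = 1.936635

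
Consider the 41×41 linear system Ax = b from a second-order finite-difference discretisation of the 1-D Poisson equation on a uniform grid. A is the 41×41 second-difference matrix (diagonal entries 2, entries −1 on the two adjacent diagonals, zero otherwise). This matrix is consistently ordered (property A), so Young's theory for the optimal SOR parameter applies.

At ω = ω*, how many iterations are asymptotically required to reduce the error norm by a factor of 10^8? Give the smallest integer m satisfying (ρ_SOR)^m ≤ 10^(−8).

ρ_J = max_k |cos(kπ/42)| = cos(π/42) = 0.9972038
√(1 − cos²(π/42)) = sin(π/42) ≈ 0.0747301.
Then 2/(1+√(1−ρ_J²)) = 2/(1+0.0747301); ω* = 2/1.0747301 = 1.8609323.
[ρ_SOR] ω* − 1 = 0.8609323.
Need (0.8609323)^m ≤ 10^(−8): m ≥ 8·ln10/|ln 0.8609323| = 18.4207/0.149739 = 123.019 ⇒ m = 124.

m = 124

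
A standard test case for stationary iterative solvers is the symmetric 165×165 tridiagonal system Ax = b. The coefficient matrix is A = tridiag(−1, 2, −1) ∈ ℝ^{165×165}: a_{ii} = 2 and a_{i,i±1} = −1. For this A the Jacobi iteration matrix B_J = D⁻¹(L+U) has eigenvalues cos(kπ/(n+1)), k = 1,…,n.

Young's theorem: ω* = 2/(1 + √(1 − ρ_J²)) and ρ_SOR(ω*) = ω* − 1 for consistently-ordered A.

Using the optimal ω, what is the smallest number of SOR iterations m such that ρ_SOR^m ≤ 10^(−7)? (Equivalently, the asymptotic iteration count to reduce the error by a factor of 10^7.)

m = 426

ρ_J = max_k |cos(kπ/166)| = cos(π/166) = 0.9998209
1 − cos²(π/166) = sin²(π/166) ⇒ √(1−ρ_J²) = sin(π/166) = 0.0189241.
Young: ω* = 2/(1+√(1−ρ_J²)) = 2/(1+0.0189241) = 2/1.0189241 = 1.9628547.
ρ_SOR = ω* − 1 = 1.9628547 − 1 = 0.9628547.
ρ_SOR^m ≤ 10^(−7) ⇔ m ≥ 7·ln10/(−ln 0.9628547) = 16.1181/0.0378528 = 425.810; m = ⌈425.810⌉ = 426.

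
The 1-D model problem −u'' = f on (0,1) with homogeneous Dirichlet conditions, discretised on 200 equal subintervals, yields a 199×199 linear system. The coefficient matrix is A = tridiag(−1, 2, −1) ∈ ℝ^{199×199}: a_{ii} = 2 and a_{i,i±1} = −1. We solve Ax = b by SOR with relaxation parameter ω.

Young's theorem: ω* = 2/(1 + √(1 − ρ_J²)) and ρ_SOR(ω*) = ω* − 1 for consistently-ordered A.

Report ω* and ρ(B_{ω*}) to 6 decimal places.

ω* = 1.969071, ρ_SOR = 0.969071

With n=199, ρ(Jacobi) = cos(π/200) = 0.999877.
√(1 − cos²(π/200)) = sin(π/200) ≈ 0.0157073.
ω* = 2/(1+0.0157073) = 1.969071
ρ_SOR = ω* − 1 ≈ 0.969071.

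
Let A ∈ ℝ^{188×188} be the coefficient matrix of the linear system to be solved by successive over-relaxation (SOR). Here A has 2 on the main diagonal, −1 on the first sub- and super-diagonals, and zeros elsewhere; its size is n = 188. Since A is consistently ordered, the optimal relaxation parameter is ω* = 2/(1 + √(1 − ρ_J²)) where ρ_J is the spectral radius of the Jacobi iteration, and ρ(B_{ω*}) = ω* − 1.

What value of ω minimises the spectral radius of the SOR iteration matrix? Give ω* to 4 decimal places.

n=188: λ(B_J) = 1 − λ(A)/2 = cos(kπ/189); k=1 gives ρ_J = 0.9999.
1 − cos²(π/189) = sin²(π/189) ⇒ √(1−ρ_J²) = sin(π/189) = 0.01662.
Then 2/(1+√(1−ρ_J²)) = 2/(1+0.01662); ω* = 2/1.01662 = 1.9673.
Hence ρ(B_{ω*}) = 1.9673 − 1 = 0.9673.

ω* = 1.9673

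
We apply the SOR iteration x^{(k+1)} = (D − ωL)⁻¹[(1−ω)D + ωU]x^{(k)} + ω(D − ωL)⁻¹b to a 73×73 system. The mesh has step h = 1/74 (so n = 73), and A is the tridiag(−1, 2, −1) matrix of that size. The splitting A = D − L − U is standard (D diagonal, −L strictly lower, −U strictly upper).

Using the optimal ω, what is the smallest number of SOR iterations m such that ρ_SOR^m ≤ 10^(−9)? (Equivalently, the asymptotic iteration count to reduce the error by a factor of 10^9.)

n=73: λ(B_J) = 1 − λ(A)/2 = cos(kπ/74); k=1 gives ρ_J = 0.9990990.
√(1 − cos²(π/74)) = sin(π/74) ≈ 0.0424412.
So ω* = 2/1.0424412 = 1.9185734 (Young).
ρ(B_{ω*}) = ω*−1 = 0.9185734
ρ_SOR^m ≤ 10^(−9) ⇔ m ≥ 9·ln10/(−ln 0.9185734) = 20.7233/0.0849335 = 243.994; m = ⌈243.994⌉ = 244.

m = 244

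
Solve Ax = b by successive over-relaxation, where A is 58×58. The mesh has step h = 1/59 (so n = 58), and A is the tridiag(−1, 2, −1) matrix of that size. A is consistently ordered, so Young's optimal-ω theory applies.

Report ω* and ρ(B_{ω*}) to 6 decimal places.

ω* = 1.898935, ρ_SOR = 0.898935

n=58: λ(B_J) = 1 − λ(A)/2 = cos(kπ/59); k=1 gives ρ_J = 0.998583.
√(1 − cos²(π/59)) = sin(π/59) ≈ 0.0532222.
ω* = 2/(1 + 0.0532222) = 2/1.0532222 = 1.898935.
ρ_SOR = ω* − 1 ≈ 0.898935.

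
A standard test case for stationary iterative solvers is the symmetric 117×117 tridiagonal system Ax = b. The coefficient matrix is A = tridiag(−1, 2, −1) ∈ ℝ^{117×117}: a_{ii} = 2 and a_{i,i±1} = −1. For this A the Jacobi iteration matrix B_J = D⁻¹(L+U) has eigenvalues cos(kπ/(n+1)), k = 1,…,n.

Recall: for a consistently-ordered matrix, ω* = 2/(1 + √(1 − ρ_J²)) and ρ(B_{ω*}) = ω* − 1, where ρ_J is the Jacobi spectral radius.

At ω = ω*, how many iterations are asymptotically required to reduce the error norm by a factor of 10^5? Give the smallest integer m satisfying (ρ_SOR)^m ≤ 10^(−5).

With n=117, ρ(Jacobi) = cos(π/118) = 0.9996456.
√(1 − cos²(π/118)) = sin(π/118) ≈ 0.0266205.
Then 2/(1+√(1−ρ_J²)) = 2/(1+0.0266205); ω* = 2/1.0266205 = 1.9481396.
ρ_SOR = ω* − 1 = 1.9481396 − 1 = 0.9481396.
m ≥ 5·ln10 / (−ln 0.9481396) = 216.190; smallest integer m = 217.

m = 217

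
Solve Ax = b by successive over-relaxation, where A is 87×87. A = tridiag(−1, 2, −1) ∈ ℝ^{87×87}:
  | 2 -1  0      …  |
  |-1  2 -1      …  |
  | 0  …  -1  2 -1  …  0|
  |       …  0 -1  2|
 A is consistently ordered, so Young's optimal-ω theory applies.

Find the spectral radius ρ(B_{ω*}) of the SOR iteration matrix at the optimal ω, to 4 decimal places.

spectrum of D⁻¹(L+U) = {cos(kπ/88) : 1≤k≤87}; ρ_J = cos(π/88) = 0.9994.
√(1−ρ_J²) simplifies to sin(π/88) = 0.03569.
ω* = 2/(1 + 0.03569) = 2/1.03569 = 1.9311.
ρ(B_{ω*}) = ω*−1 = 0.9311

ρ_SOR = 0.9311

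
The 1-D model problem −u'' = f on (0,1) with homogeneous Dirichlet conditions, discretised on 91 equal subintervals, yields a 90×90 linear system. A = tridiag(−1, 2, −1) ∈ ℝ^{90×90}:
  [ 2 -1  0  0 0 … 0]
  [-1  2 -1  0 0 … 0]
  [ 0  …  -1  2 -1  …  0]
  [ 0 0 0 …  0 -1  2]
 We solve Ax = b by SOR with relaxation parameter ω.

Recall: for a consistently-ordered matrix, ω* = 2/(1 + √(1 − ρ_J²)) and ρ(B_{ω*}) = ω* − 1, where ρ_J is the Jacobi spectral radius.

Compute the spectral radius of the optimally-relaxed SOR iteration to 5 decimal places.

ρ_J = max_k |cos(kπ/91)| = cos(π/91) = 0.99940
√(1−ρ_J²) = |sin(π/91)| = 0.034516
Then 2/(1+√(1−ρ_J²)) = 2/(1+0.034516); ω* = 2/1.034516 = 1.93327.
ρ(B_{ω*}) = ω*−1 = 0.93327

ρ_SOR = 0.93327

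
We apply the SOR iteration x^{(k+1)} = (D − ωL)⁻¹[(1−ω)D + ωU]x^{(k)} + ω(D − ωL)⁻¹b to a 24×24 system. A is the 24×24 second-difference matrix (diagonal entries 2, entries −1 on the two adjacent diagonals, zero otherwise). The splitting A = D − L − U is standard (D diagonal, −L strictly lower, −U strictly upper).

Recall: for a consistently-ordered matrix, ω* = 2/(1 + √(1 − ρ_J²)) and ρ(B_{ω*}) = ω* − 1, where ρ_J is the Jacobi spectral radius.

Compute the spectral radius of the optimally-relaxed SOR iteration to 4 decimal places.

ρ_SOR = 0.7773

½·tridiag(1,0,1) at n=24: λ_k = cos(kπ/25); max |λ| at k=1 ⇒ ρ_J = cos(π/25) ≈ 0.9921.
1 − cos²(π/25) = sin²(π/25) ⇒ √(1−ρ_J²) = sin(π/25) = 0.12533.
ω* = 2 / (1 + 0.12533) = 2 / 1.12533 ≈ 1.7773.
and ρ(B_{ω*}) = 1.7773 − 1 = 0.7773.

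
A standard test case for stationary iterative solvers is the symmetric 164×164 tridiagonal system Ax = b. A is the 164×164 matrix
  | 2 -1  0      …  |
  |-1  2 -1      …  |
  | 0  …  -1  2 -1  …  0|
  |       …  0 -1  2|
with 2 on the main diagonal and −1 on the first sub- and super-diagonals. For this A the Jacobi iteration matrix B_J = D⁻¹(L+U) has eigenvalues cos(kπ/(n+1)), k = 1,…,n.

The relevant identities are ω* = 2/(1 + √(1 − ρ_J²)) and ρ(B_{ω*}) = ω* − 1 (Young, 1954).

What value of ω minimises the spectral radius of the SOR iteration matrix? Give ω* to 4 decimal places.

B_J for the 164×164 system has eigenvalues cos(kπ/165); ρ_J = cos(π/165) = 0.9998.
√(1−ρ_J²) simplifies to sin(π/165) = 0.01904.
ω* = 2/(1+0.01904) = 1.9626
ρ_SOR = ω* − 1 = 1.9626 − 1 = 0.9626.

ω* = 1.9626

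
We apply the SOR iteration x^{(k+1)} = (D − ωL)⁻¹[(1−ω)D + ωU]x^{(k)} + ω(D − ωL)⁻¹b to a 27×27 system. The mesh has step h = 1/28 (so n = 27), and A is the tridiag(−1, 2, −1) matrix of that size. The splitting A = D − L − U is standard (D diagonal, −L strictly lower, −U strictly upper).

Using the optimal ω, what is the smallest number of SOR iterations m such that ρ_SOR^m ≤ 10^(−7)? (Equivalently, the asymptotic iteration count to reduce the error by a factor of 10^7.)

m = 72

n=27: λ(B_J) = 1 − λ(A)/2 = cos(kπ/28); k=1 gives ρ_J = 0.9937122.
1 − cos²(π/28) = sin²(π/28) ⇒ √(1−ρ_J²) = sin(π/28) = 0.1119645.
ω* = 2/(1+0.1119645) = 1.7986186
At ω = 1.7986186 every |λ(B_ω)| = ω−1, so ρ_SOR = 0.7986186.
Need (0.7986186)^m ≤ 10^(−7): m ≥ 7·ln10/|ln 0.7986186| = 16.1181/0.224872 = 71.677 ⇒ m = 72.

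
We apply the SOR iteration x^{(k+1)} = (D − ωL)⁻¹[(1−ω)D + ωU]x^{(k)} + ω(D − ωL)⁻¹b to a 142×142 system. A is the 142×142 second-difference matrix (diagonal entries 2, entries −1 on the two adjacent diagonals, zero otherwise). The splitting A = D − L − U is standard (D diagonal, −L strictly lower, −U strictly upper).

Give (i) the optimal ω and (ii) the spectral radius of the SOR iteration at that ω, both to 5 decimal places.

ω* = 1.95701, ρ_SOR = 0.95701

n=142: λ(B_J) = 1 − λ(A)/2 = cos(kπ/143); k=1 gives ρ_J = 0.99976.
√(1−ρ_J²) = |sin(π/143)| = 0.021967
ω* = 2/(1+0.021967) = 1.95701
ρ_SOR = ω* − 1 ≈ 0.95701.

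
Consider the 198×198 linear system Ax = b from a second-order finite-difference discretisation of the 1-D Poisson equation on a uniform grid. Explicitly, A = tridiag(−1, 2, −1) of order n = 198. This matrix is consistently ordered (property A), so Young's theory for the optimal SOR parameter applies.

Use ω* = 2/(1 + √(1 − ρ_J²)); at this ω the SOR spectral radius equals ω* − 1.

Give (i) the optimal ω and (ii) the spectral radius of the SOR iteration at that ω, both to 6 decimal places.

½·tridiag(1,0,1) at n=198: λ_k = cos(kπ/199); max |λ| at k=1 ⇒ ρ_J = cos(π/199) ≈ 0.999875.
root = sin(π/199) = 0.0157862  (since 1−cos² = sin²).
Then 2/(1+√(1−ρ_J²)) = 2/(1+0.0157862); ω* = 2/1.0157862 = 1.968918.
ρ_SOR = ω* − 1 = 1.968918 − 1 = 0.968918.

ω* = 1.968918, ρ_SOR = 0.968918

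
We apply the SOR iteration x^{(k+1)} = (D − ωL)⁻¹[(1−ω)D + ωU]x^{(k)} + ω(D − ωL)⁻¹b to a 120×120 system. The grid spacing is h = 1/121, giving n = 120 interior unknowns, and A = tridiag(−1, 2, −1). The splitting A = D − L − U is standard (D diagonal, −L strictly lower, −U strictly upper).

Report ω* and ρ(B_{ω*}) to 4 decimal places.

With n=120, ρ(Jacobi) = cos(π/121) = 0.9997.
√(1−ρ_J²) = |sin(π/121)| = 0.02596
Then 2/(1+√(1−ρ_J²)) = 2/(1+0.02596); ω* = 2/1.02596 = 1.9494.
ρ_SOR = ω* − 1 = 1.9494 − 1 = 0.9494.

ω* = 1.9494, ρ_SOR = 0.9494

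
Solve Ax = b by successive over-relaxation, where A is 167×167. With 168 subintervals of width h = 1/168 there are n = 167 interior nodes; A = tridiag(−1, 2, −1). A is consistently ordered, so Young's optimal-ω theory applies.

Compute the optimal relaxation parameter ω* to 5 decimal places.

With n=167, ρ(Jacobi) = cos(π/168) = 0.99983.
√(1−ρ_J²) = |sin(π/168)| = 0.018699
ω* = 2 / (1 + 0.018699) = 2 / 1.018699 ≈ 1.96329.
[ρ_SOR] ω* − 1 = 0.96329.

ω* = 1.96329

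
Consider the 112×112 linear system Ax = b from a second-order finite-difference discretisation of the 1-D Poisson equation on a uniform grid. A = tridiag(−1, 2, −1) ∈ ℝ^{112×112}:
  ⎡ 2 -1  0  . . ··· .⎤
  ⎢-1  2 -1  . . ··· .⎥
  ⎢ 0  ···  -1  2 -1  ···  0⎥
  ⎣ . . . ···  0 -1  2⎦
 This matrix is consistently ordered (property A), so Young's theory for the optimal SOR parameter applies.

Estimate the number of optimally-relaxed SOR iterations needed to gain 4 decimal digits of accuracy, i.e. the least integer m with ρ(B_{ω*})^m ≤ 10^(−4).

m = 166

With n=112, ρ(Jacobi) = cos(π/113) = 0.9996136.
1 − cos²(π/113) = sin²(π/113) ⇒ √(1−ρ_J²) = sin(π/113) = 0.0277981.
So ω* = 2/1.0277981 = 1.9459075 (Young).
ρ_SOR = ω* − 1 = 1.9459075 − 1 = 0.9459075.
(0.9459075)^m ≤ 10^{−4}  ⇒  m·ln(0.9459075) ≤ −4·ln10  ⇒  m ≥ 165.622  ⇒  m = 166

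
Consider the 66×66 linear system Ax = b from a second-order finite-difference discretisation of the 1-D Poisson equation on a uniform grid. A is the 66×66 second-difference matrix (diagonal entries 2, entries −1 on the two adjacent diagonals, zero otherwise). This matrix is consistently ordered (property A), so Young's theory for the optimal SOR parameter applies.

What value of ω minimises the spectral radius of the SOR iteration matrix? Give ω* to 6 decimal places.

spectrum of D⁻¹(L+U) = {cos(kπ/67) : 1≤k≤66}; ρ_J = cos(π/67) = 0.998901.
√(1−ρ_J²) simplifies to sin(π/67) = 0.0468723.
ω* = 2 / (1 + 0.0468723) = 2 / 1.0468723 ≈ 1.910453.
Hence ρ(B_{ω*}) = 1.910453 − 1 = 0.910453.

ω* = 1.910453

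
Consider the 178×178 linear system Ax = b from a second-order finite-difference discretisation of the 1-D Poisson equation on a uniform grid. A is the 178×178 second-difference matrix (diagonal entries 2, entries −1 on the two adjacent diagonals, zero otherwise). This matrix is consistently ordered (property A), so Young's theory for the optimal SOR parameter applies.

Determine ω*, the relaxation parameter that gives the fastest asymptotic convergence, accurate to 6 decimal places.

[ρ_J] n=178: ρ(B_J) = cos(π/(n+1)) = cos(π/179) = 0.999846.
√(1−ρ_J²) simplifies to sin(π/179) = 0.0175499.
[ω*] 2 ÷ (1 + 0.0175499) = 2 ÷ 1.0175499 = 1.965506.
Hence ρ(B_{ω*}) = 1.965506 − 1 = 0.965506.

ω* = 1.965506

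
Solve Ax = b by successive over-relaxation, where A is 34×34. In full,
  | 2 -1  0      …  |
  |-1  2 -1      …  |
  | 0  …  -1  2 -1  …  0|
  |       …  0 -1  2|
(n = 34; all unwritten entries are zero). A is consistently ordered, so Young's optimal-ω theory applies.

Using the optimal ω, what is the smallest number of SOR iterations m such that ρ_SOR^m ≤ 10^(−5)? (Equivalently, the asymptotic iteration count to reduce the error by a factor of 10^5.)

m = 65

spectrum of D⁻¹(L+U) = {cos(kπ/35) : 1≤k≤34}; ρ_J = cos(π/35) = 0.9959743.
root = sin(π/35) = 0.0896393  (since 1−cos² = sin²).
Young: ω* = 2/(1+√(1−ρ_J²)) = 2/(1+0.0896393) = 2/1.0896393 = 1.8354698.
ρ_SOR = ω* − 1 = 1.8354698 − 1 = 0.8354698.
ρ_SOR^m ≤ 10^(−5) ⇔ m ≥ 5·ln10/(−ln 0.8354698) = 11.5129/0.179761 = 64.046; m = ⌈64.046⌉ = 65.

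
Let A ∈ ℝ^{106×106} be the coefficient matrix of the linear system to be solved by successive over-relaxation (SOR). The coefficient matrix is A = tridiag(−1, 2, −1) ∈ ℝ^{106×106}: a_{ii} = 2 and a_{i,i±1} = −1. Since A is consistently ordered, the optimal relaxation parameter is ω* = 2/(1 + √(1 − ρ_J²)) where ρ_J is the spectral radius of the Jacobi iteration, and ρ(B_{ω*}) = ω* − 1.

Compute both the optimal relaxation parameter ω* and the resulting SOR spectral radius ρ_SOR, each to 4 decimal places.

n=106: λ(B_J) = 1 − λ(A)/2 = cos(kπ/107); k=1 gives ρ_J = 0.9996.
1 − cos²(π/107) = sin²(π/107) ⇒ √(1−ρ_J²) = sin(π/107) = 0.02936.
Young: ω* = 2/(1+√(1−ρ_J²)) = 2/(1+0.02936) = 2/1.02936 = 1.9430.
[ρ_SOR] ω* − 1 = 0.9430.

ω* = 1.9430, ρ_SOR = 0.9430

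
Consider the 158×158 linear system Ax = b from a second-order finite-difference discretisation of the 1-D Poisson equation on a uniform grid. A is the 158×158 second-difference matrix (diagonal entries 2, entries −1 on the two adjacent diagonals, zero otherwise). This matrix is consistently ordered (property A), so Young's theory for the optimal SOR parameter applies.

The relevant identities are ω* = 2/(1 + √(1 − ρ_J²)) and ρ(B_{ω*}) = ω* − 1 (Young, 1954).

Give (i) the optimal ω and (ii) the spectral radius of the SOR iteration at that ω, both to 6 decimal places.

ρ_J = max_k |cos(kπ/159)| = cos(π/159) = 0.999805
√(1−ρ_J²) simplifies to sin(π/159) = 0.0197572.
Then 2/(1+√(1−ρ_J²)) = 2/(1+0.0197572); ω* = 2/1.0197572 = 1.961251.
Hence ρ(B_{ω*}) = 1.961251 − 1 = 0.961251.

ω* = 1.961251, ρ_SOR = 0.961251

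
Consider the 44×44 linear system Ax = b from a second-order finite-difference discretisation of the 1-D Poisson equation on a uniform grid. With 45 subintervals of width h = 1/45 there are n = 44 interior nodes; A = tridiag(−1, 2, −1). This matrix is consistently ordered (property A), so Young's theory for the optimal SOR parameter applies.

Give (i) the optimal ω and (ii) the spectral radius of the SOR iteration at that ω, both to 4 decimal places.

With n=44, ρ(Jacobi) = cos(π/45) = 0.9976.
√(1−ρ_J²) = |sin(π/45)| = 0.06976
[ω*] 2 ÷ (1 + 0.06976) = 2 ÷ 1.06976 = 1.8696.
[ρ_SOR] ω* − 1 = 0.8696.

ω* = 1.8696, ρ_SOR = 0.8696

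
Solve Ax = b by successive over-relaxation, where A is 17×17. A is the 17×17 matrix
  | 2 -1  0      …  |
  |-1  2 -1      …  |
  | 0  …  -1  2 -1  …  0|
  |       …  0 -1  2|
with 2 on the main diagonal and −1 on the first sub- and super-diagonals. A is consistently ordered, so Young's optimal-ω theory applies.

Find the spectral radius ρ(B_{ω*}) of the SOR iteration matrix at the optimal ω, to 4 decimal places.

spectrum of D⁻¹(L+U) = {cos(kπ/18) : 1≤k≤17}; ρ_J = cos(π/18) = 0.9848.
√(1−ρ_J²) = |sin(π/18)| = 0.17365
Then 2/(1+√(1−ρ_J²)) = 2/(1+0.17365); ω* = 2/1.17365 = 1.7041.
ρ_SOR = ω* − 1 ≈ 0.7041.

ρ_SOR = 0.7041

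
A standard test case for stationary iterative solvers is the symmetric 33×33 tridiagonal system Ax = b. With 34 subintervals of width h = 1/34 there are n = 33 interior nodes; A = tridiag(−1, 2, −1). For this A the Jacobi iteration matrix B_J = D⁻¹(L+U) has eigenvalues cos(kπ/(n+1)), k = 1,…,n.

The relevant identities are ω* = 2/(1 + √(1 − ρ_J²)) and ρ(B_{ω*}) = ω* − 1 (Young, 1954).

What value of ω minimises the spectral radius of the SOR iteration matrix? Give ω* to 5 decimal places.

[ρ_J] n=33: ρ(B_J) = cos(π/(n+1)) = cos(π/34) = 0.99573.
√(1−ρ_J²) simplifies to sin(π/34) = 0.092268.
[ω*] 2 ÷ (1 + 0.092268) = 2 ÷ 1.092268 = 1.83105.
ρ_SOR = ω* − 1 = 1.83105 − 1 = 0.83105.

ω* = 1.83105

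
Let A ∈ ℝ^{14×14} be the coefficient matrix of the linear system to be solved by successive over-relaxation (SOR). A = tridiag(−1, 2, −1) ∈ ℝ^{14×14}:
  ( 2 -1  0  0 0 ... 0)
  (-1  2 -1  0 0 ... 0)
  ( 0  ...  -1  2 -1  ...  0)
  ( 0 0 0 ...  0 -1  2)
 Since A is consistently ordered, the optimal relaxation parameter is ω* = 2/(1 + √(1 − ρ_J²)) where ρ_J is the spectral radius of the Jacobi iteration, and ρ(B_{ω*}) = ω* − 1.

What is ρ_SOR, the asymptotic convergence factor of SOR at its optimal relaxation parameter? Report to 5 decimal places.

ρ_SOR = 0.65575

[ρ_J] n=14: ρ(B_J) = cos(π/(n+1)) = cos(π/15) = 0.97815.
√(1−ρ_J²) = |sin(π/15)| = 0.207912
Then 2/(1+√(1−ρ_J²)) = 2/(1+0.207912); ω* = 2/1.207912 = 1.65575.
At ω = 1.65575 every |λ(B_ω)| = ω−1, so ρ_SOR = 0.65575.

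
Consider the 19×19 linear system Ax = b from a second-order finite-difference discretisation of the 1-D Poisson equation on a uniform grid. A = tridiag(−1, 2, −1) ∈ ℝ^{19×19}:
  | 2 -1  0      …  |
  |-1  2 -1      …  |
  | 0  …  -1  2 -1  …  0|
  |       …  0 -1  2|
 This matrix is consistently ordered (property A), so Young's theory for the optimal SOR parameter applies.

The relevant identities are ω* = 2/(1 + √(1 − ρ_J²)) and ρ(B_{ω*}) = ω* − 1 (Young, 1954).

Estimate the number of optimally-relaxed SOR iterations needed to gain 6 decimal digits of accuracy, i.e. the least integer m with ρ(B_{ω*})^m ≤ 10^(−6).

m = 44

n=19: λ(B_J) = 1 − λ(A)/2 = cos(kπ/20); k=1 gives ρ_J = 0.9876883.
√(1−ρ_J²) = |sin(π/20)| = 0.1564345
[ω*] 2 ÷ (1 + 0.1564345) = 2 ÷ 1.1564345 = 1.7294538.
ρ_SOR = ω* − 1 ≈ 0.7294538.
m ≥ 6·ln10 / (−ln 0.7294538) = 43.795; smallest integer m = 44.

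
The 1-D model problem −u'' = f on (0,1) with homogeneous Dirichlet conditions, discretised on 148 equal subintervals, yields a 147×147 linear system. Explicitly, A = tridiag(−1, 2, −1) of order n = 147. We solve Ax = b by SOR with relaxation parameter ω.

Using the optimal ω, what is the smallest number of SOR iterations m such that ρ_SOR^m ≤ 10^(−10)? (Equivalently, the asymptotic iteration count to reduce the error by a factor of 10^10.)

n=147: λ(B_J) = 1 − λ(A)/2 = cos(kπ/148); k=1 gives ρ_J = 0.9997747.
root = sin(π/148) = 0.0212254  (since 1−cos² = sin²).
ω* = 2/(1 + 0.0212254) = 2/1.0212254 = 1.9584315.
ρ_SOR = ω* − 1 ≈ 0.9584315.
ρ_SOR^m ≤ 10^(−10) ⇔ m ≥ 10·ln10/(−ln 0.9584315) = 23.0259/0.0424572 = 542.332; m = ⌈542.332⌉ = 543.

m = 543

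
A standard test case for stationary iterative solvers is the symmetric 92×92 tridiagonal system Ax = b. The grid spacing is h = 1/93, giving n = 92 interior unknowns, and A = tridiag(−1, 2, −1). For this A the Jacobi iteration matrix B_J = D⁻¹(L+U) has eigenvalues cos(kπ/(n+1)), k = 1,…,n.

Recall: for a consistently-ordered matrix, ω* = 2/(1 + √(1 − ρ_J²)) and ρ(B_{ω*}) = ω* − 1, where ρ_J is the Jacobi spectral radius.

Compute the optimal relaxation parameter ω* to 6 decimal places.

½·tridiag(1,0,1) at n=92: λ_k = cos(kπ/93); max |λ| at k=1 ⇒ ρ_J = cos(π/93) ≈ 0.999429.
√(1−ρ_J²) = |sin(π/93)| = 0.0337741
Young: ω* = 2/(1+√(1−ρ_J²)) = 2/(1+0.0337741) = 2/1.0337741 = 1.934659.
and ρ(B_{ω*}) = 1.934659 − 1 = 0.934659.

ω* = 1.934659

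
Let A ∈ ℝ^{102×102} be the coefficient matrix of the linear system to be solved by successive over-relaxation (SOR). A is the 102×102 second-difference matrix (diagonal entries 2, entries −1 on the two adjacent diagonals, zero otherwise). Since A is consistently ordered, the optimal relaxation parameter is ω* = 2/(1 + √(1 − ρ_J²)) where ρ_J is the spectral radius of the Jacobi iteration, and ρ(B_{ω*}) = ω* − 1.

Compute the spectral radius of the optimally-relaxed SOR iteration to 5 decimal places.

[ρ_J] n=102: ρ(B_J) = cos(π/(n+1)) = cos(π/103) = 0.99953.
√(1−ρ_J²) simplifies to sin(π/103) = 0.030496.
Young: ω* = 2/(1+√(1−ρ_J²)) = 2/(1+0.030496) = 2/1.030496 = 1.94081.
Hence ρ(B_{ω*}) = 1.94081 − 1 = 0.94081.

ρ_SOR = 0.94081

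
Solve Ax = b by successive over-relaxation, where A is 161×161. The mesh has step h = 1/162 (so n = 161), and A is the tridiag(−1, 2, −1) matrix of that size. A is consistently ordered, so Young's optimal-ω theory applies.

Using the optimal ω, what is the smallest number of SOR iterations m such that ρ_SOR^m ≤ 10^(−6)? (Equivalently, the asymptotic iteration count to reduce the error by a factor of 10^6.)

m = 357

B_J for the 161×161 system has eigenvalues cos(kπ/162); ρ_J = cos(π/162) = 0.9998120.
1 − cos²(π/162) = sin²(π/162) ⇒ √(1−ρ_J²) = sin(π/162) = 0.0193913.
Young: ω* = 2/(1+√(1−ρ_J²)) = 2/(1+0.0193913) = 2/1.0193913 = 1.9619551.
Hence ρ(B_{ω*}) = 1.9619551 − 1 = 0.9619551.
For 6 digits: m = 6·ln10 / (−ln 0.9619551) = 13.8155/0.0387875 = 356.184; round up → m = 357.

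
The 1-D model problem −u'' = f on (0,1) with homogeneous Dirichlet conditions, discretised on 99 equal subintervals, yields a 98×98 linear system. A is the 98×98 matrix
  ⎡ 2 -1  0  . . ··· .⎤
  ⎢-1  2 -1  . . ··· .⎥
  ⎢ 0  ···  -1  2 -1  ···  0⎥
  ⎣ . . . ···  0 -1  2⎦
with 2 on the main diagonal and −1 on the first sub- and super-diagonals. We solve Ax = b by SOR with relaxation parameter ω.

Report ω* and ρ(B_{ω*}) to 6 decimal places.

ω* = 1.938496, ρ_SOR = 0.938496

½·tridiag(1,0,1) at n=98: λ_k = cos(kπ/99); max |λ| at k=1 ⇒ ρ_J = cos(π/99) ≈ 0.999497.
√(1 − cos²(π/99)) = sin(π/99) ≈ 0.0317279.
[ω*] 2 ÷ (1 + 0.0317279) = 2 ÷ 1.0317279 = 1.938496.
[ρ_SOR] ω* − 1 = 0.938496.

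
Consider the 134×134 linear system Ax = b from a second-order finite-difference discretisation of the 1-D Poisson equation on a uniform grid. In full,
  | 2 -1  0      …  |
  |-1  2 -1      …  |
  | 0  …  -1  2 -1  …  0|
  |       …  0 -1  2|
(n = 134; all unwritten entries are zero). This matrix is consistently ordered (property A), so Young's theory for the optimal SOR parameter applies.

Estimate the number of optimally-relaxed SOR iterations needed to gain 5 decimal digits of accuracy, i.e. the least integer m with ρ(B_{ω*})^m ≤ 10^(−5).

m = 248

ρ_J = max_k |cos(kπ/135)| = cos(π/135) = 0.9997292
√(1−ρ_J²) simplifies to sin(π/135) = 0.0232690.
Then 2/(1+√(1−ρ_J²)) = 2/(1+0.0232690); ω* = 2/1.0232690 = 1.9545203.
[ρ_SOR] ω* − 1 = 0.9545203.
For 5 digits: m = 5·ln10 / (−ln 0.9545203) = 11.5129/0.0465464 = 247.342; round up → m = 248.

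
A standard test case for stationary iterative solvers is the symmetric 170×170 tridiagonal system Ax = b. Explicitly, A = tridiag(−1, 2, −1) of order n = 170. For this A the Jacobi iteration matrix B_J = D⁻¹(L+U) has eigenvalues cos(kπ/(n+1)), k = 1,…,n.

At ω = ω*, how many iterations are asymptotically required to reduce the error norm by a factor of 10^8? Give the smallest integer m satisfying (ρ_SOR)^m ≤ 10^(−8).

m = 502

[ρ_J] n=170: ρ(B_J) = cos(π/(n+1)) = cos(π/171) = 0.9998312.
1 − cos²(π/171) = sin²(π/171) ⇒ √(1−ρ_J²) = sin(π/171) = 0.0183709.
So ω* = 2/1.0183709 = 1.9639210 (Young).
At ω = 1.9639210 every |λ(B_ω)| = ω−1, so ρ_SOR = 0.9639210.
(0.9639210)^m ≤ 10^{−8}  ⇒  m·ln(0.9639210) ≤ −8·ln10  ⇒  m ≥ 501.299  ⇒  m = 502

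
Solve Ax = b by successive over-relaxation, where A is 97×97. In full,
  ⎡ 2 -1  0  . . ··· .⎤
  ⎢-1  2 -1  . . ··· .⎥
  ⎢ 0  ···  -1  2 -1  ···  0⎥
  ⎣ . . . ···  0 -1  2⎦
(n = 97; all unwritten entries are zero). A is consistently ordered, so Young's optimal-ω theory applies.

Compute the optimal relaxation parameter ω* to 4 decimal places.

ρ_J = max_k |cos(kπ/98)| = cos(π/98) = 0.9995
√(1−ρ_J²) = |sin(π/98)| = 0.03205
So ω* = 2/1.03205 = 1.9379 (Young).
ρ(B_{ω*}) = ω*−1 = 0.9379

ω* = 1.9379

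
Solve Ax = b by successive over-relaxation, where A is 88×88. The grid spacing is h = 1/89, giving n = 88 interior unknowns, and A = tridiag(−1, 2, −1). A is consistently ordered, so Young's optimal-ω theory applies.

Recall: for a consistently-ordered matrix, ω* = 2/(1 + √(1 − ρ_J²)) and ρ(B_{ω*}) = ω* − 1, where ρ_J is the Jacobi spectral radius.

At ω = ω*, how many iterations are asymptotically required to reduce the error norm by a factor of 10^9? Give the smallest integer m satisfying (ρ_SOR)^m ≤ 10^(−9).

m = 294

With n=88, ρ(Jacobi) = cos(π/89) = 0.9993771.
√(1−ρ_J²) = |sin(π/89)| = 0.0352915
So ω* = 2/1.0352915 = 1.9318231 (Young).
Hence ρ(B_{ω*}) = 1.9318231 − 1 = 0.9318231.
Need (0.9318231)^m ≤ 10^(−9): m ≥ 9·ln10/|ln 0.9318231| = 20.7233/0.0706123 = 293.480 ⇒ m = 294.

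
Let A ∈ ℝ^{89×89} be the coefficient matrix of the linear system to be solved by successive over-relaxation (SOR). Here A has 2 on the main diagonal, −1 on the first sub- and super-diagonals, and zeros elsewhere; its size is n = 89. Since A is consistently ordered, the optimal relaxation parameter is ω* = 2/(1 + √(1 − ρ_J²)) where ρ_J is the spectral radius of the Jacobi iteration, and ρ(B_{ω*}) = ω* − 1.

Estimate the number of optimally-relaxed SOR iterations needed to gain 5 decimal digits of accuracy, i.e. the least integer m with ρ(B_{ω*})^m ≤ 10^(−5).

m = 165

½·tridiag(1,0,1) at n=89: λ_k = cos(kπ/90); max |λ| at k=1 ⇒ ρ_J = cos(π/90) ≈ 0.9993908.
1 − cos²(π/90) = sin²(π/90) ⇒ √(1−ρ_J²) = sin(π/90) = 0.0348995.
Then 2/(1+√(1−ρ_J²)) = 2/(1+0.0348995); ω* = 2/1.0348995 = 1.9325548.
and ρ(B_{ω*}) = 1.9325548 − 1 = 0.9325548.
(0.9325548)^m ≤ 10^{−5}  ⇒  m·ln(0.9325548) ≤ −5·ln10  ⇒  m ≥ 164.877  ⇒  m = 165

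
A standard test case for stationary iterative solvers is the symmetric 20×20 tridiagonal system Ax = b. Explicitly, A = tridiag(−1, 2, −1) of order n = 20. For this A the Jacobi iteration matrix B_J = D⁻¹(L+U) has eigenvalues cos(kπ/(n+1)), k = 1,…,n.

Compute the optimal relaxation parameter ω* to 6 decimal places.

ω* = 1.740580

ρ_J = max_k |cos(kπ/21)| = cos(π/21) = 0.988831
1 − cos²(π/21) = sin²(π/21) ⇒ √(1−ρ_J²) = sin(π/21) = 0.1490423.
[ω*] 2 ÷ (1 + 0.1490423) = 2 ÷ 1.1490423 = 1.740580.
Hence ρ(B_{ω*}) = 1.740580 − 1 = 0.740580.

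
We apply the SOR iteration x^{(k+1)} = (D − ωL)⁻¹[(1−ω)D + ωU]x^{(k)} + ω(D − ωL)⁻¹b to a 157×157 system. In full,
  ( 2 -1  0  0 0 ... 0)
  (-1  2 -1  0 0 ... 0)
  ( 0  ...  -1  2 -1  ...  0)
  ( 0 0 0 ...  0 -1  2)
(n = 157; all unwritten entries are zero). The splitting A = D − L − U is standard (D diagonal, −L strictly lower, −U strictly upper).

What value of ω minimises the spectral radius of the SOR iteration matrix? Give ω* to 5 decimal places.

½·tridiag(1,0,1) at n=157: λ_k = cos(kπ/158); max |λ| at k=1 ⇒ ρ_J = cos(π/158) ≈ 0.99980.
√(1−ρ_J²) = |sin(π/158)| = 0.019882
ω* = 2/(1 + 0.019882) = 2/1.019882 = 1.96101.
ρ_SOR = ω* − 1 ≈ 0.96101.

ω* = 1.96101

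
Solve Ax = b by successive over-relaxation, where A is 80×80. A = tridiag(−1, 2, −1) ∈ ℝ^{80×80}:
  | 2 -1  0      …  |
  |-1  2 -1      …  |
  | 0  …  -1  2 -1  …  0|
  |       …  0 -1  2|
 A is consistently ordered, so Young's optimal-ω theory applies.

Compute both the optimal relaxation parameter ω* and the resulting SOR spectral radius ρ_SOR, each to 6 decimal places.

½·tridiag(1,0,1) at n=80: λ_k = cos(kπ/81); max |λ| at k=1 ⇒ ρ_J = cos(π/81) ≈ 0.999248.
√(1−ρ_J²) simplifies to sin(π/81) = 0.0387754.
ω* = 2 / (1 + 0.0387754) = 2 / 1.0387754 ≈ 1.925344.
[ρ_SOR] ω* − 1 = 0.925344.

ω* = 1.925344, ρ_SOR = 0.925344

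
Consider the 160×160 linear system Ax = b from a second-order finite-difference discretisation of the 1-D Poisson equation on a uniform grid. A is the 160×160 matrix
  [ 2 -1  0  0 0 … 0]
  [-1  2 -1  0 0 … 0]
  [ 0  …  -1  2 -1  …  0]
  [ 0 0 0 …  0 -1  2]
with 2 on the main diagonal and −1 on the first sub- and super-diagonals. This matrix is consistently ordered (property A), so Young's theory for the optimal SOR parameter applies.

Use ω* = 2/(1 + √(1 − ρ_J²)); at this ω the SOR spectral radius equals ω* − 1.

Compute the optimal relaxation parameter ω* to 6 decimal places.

ω* = 1.961723

n=160: λ(B_J) = 1 − λ(A)/2 = cos(kπ/161); k=1 gives ρ_J = 0.999810.
√(1 − cos²(π/161)) = sin(π/161) ≈ 0.0195118.
So ω* = 2/1.0195118 = 1.961723 (Young).
Hence ρ(B_{ω*}) = 1.961723 − 1 = 0.961723.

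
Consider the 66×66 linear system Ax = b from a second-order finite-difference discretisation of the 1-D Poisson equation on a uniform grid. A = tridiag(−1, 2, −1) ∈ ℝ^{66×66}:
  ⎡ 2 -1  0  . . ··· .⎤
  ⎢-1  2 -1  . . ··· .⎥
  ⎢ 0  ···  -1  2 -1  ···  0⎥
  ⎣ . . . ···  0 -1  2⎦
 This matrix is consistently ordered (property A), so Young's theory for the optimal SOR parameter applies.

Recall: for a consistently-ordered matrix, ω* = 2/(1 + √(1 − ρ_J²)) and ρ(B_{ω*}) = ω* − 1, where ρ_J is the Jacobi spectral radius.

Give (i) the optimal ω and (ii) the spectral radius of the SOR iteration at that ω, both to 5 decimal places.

ω* = 1.91045, ρ_SOR = 0.91045

½·tridiag(1,0,1) at n=66: λ_k = cos(kπ/67); max |λ| at k=1 ⇒ ρ_J = cos(π/67) ≈ 0.99890.
√(1−ρ_J²) simplifies to sin(π/67) = 0.046872.
ω* = 2 / (1 + 0.046872) = 2 / 1.046872 ≈ 1.91045.
At ω = 1.91045 every |λ(B_ω)| = ω−1, so ρ_SOR = 0.91045.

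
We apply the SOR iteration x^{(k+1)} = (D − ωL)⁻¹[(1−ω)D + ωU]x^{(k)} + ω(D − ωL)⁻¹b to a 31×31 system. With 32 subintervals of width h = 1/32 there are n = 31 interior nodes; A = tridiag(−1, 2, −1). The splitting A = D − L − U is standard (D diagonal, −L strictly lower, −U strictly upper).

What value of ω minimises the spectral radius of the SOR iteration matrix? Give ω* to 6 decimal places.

½·tridiag(1,0,1) at n=31: λ_k = cos(kπ/32); max |λ| at k=1 ⇒ ρ_J = cos(π/32) ≈ 0.995185.
1 − cos²(π/32) = sin²(π/32) ⇒ √(1−ρ_J²) = sin(π/32) = 0.0980171.
So ω* = 2/1.0980171 = 1.821465 (Young).
ρ(B_{ω*}) = ω*−1 = 0.821465

ω* = 1.821465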